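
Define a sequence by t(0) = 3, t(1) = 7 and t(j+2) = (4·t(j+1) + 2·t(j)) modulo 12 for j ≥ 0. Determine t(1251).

0

We have t(0) = 3; t(1) = 7; t(2) = 10; t(3) = 6; t(4) = 8; t(5) = 8; t(6) = 0; t(7) = 4; t(8) = 4; t(9) = 0; t(10) = 8; t(11) = 8.
Since (t(10), t(11)) = (t(4), t(5)) = (8, 8) (two consecutive terms determine the rest), the sequence is eventually periodic: after a pre-period of length 4 it cycles with period 6.
For j ≥ 4, t(j) depends only on (j - 4) mod 6. (1251 - 4) mod 6 = 5, so t(1251) = t(9) = 0.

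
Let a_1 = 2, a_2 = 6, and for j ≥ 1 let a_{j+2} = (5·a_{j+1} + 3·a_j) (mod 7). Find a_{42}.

Listing terms: a_1 = 2, a_2 = 6, a_3 = 1, a_4 = 2, a_5 = 6.
Since (a_4, a_5) = (a_1, a_2) = (2, 6) (two consecutive terms determine the rest), the sequence is periodic with period 3.
(42 - 1) mod 3 = 2, so a_{42} = a_3 = 1.

1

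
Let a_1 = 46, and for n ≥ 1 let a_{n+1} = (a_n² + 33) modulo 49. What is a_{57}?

a_1 = 46; a_2 = 42; a_3 = 33; a_4 = 44; a_5 = 9; a_6 = 16; a_7 = 44.
Since a_7 = a_4 = 44, the sequence is eventually periodic: after a pre-period of length 3 it cycles with period 3.
For n ≥ 4, a_n depends only on (n - 4) mod 3. (57 - 4) mod 3 = 2, so a_{57} = a_6 = 16.

16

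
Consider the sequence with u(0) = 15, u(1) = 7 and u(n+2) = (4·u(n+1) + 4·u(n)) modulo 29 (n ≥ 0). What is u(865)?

8

We have u(0) = 15; u(1) = 7; u(2) = 1; u(3) = 3; u(4) = 16; u(5) = 18; u(6) = 20; u(7) = 7; u(8) = 21; u(9) = 25; u(10) = 10; u(11) = 24; u(12) = 20; u(13) = 2; u(14) = 1; u(15) = 12; u(16) = 23; u(17) = 24; u(18) = 14; u(19) = 7; u(20) = 26; u(21) = 16; u(22) = 23; u(23) = 11; u(24) = 20; u(25) = 8; u(26) = 25; u(27) = 16; u(28) = 19; u(29) = 24; u(30) = 27; u(31) = 1; u(32) = 25; u(33) = 17; u(34) = 23; u(35) = 15; u(36) = 7.
The sequence repeats with period 35.
So u(865) = u(0 + ((865-0) mod 35)) = u(25) = 8.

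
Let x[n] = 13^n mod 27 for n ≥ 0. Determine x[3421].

Listing terms: x[0] = 1,  x[1] = 13,  x[2] = 7,  x[3] = 10,  x[4] = 22,  x[5] = 16,  x[6] = 19,  x[7] = 4,  x[8] = 25,  x[9] = 1.
Since x[9] = x[0] = 1, the sequence is periodic with period 9.
(3421 - 0) mod 9 = 1, so x[3421] = x[1] = 13.

13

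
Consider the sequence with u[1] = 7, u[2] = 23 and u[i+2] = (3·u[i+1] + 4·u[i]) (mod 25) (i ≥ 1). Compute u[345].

u[1] = 7, u[2] = 23, u[3] = 22, u[4] = 8, u[5] = 12, u[6] = 18, u[7] = 2, u[8] = 3, u[9] = 17, u[10] = 13, u[11] = 7, u[12] = 23.
Since (u[11], u[12]) = (u[1], u[2]) = (7, 23) (two consecutive terms determine the rest), the sequence is periodic with period 10.
So u[345] = u[1 + ((345-1) mod 10)] = u[5] = 12.

12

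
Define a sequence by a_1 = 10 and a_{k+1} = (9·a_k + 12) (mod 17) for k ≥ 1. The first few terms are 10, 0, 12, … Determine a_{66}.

a_1 = 10; a_2 = 0; a_3 = 12; a_4 = 1; a_5 = 4; a_6 = 14; a_7 = 2; a_8 = 13; a_9 = 10.
The sequence repeats with period 8.
So a_{66} = a_{1 + ((66-1) mod 8)} = a_2 = 0.

0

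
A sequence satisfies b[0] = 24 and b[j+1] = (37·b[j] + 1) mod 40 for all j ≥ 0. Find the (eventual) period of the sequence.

8

Computing terms: b[0] = 24, b[1] = 9, b[2] = 14, b[3] = 39, b[4] = 4, b[5] = 29, b[6] = 34, b[7] = 19, b[8] = 24.
The sequence repeats with period 8.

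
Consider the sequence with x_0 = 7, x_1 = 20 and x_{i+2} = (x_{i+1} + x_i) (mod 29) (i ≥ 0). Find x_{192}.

4

x_0 = 7,  x_1 = 20,  x_2 = 27,  x_3 = 18,  x_4 = 16,  x_5 = 5,  x_6 = 21,  x_7 = 26,  x_8 = 18,  x_9 = 15,  x_{10} = 4,  x_{11} = 19,  x_{12} = 23,  x_{13} = 13,  x_{14} = 7,  x_{15} = 20.
The sequence repeats with period 14.
(192 - 0) mod 14 = 10, so x_{192} = x_{10} = 4.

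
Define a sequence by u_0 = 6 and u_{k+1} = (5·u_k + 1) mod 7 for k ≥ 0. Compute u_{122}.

2

We have u_0 = 6,  u_1 = 3,  u_2 = 2,  u_3 = 4,  u_4 = 0,  u_5 = 1,  u_6 = 6.
Since u_6 = u_0 = 6, the sequence is periodic with period 6.
(122 - 0) mod 6 = 2, so u_{122} = u_2 = 2.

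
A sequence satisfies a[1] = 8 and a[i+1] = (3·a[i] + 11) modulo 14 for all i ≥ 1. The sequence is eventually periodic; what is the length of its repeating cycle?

We have a[1] = 8; a[2] = 7; a[3] = 4; a[4] = 9; a[5] = 10; a[6] = 13; a[7] = 8.
Since a[7] = a[1] = 8, the sequence is periodic with period 6.

6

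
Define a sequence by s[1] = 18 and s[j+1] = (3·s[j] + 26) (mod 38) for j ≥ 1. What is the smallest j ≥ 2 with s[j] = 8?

11

We have s[1] = 18, s[2] = 4, s[3] = 0, s[4] = 26, s[5] = 28, s[6] = 34, s[7] = 14, s[8] = 30, s[9] = 2, s[10] = 32, s[11] = 8, s[12] = 12, s[13] = 24, s[14] = 22, s[15] = 16, s[16] = 36, s[17] = 20, s[18] = 10, s[19] = 18.
Since s[19] = s[1] = 18, the sequence is periodic with period 18.
The value 8 first appears (with j ≥ 2) at s[11].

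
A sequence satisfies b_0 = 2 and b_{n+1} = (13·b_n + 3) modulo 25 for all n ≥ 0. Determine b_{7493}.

19

Listing terms: b_0 = 2; b_1 = 4; b_2 = 5; b_3 = 18; b_4 = 12; b_5 = 9; b_6 = 20; b_7 = 13; b_8 = 22; b_9 = 14; b_{10} = 10; b_{11} = 8; b_{12} = 7; b_{13} = 19; b_{14} = 0; b_{15} = 3; b_{16} = 17; b_{17} = 24; b_{18} = 15; b_{19} = 23; b_{20} = 2.
Since b_{20} = b_0 = 2, the sequence is periodic with period 20.
(7493 - 0) mod 20 = 13, so b_{7493} = b_{13} = 19.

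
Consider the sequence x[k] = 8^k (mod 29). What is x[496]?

We have x[1] = 8,  x[2] = 6,  x[3] = 19,  x[4] = 7,  x[5] = 27,  x[6] = 13,  x[7] = 17,  x[8] = 20,  x[9] = 15,  x[10] = 4,  x[11] = 3,  x[12] = 24,  x[13] = 18,  x[14] = 28,  x[15] = 21,  x[16] = 23,  x[17] = 10,  x[18] = 22,  x[19] = 2,  x[20] = 16,  x[21] = 12,  x[22] = 9,  x[23] = 14,  x[24] = 25,  x[25] = 26,  x[26] = 5,  x[27] = 11,  x[28] = 1,  x[29] = 8.
Since x[29] = x[1] = 8, the sequence is periodic with period 28.
So x[496] = x[1 + ((496-1) mod 28)] = x[20] = 16.

16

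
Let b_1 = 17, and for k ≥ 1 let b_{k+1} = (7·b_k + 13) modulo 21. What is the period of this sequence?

Computing terms: b_1 = 17,  b_2 = 6,  b_3 = 13,  b_4 = 20,  b_5 = 6.
Since b_5 = b_2 = 6, the sequence is eventually periodic: after a pre-period of length 1 it cycles with period 3.

3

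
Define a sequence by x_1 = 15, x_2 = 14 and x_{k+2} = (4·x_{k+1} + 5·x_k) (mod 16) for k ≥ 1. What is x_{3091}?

Computing terms: x_1 = 15, x_2 = 14, x_3 = 3, x_4 = 2, x_5 = 7, x_6 = 6, x_7 = 11, x_8 = 10, x_9 = 15, x_{10} = 14.
Since (x_9, x_{10}) = (x_1, x_2) = (15, 14) (two consecutive terms determine the rest), the sequence is periodic with period 8.
(3091 - 1) mod 8 = 2, so x_{3091} = x_3 = 3.

3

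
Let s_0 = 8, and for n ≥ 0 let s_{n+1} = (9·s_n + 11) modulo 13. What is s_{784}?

5

Listing terms: s_0 = 8,  s_1 = 5,  s_2 = 4,  s_3 = 8.
The sequence repeats with period 3.
So s_{784} = s_{0 + ((784-0) mod 3)} = s_1 = 5.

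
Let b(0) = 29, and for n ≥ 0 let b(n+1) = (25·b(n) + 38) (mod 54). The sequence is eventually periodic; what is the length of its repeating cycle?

27

We have b(0) = 29,  b(1) = 7,  b(2) = 51,  b(3) = 17,  b(4) = 31,  b(5) = 3,  b(6) = 5,  b(7) = 1,  b(8) = 9,  b(9) = 47,  b(10) = 25,  b(11) = 15,  b(12) = 35,  b(13) = 49,  b(14) = 21,  b(15) = 23,  b(16) = 19,  b(17) = 27,  b(18) = 11,  b(19) = 43,  b(20) = 33,  b(21) = 53,  b(22) = 13,  b(23) = 39,  b(24) = 41,  b(25) = 37,  b(26) = 45,  b(27) = 29.
Since b(27) = b(0) = 29, the sequence is periodic with period 27.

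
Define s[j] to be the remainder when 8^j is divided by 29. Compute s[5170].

22

Listing terms: s[0] = 1,  s[1] = 8,  s[2] = 6,  s[3] = 19,  s[4] = 7,  s[5] = 27,  s[6] = 13,  s[7] = 17,  s[8] = 20,  s[9] = 15,  s[10] = 4,  s[11] = 3,  s[12] = 24,  s[13] = 18,  s[14] = 28,  s[15] = 21,  s[16] = 23,  s[17] = 10,  s[18] = 22,  s[19] = 2,  s[20] = 16,  s[21] = 12,  s[22] = 9,  s[23] = 14,  s[24] = 25,  s[25] = 26,  s[26] = 5,  s[27] = 11,  s[28] = 1.
The sequence repeats with period 28.
(5170 - 0) mod 28 = 18, so s[5170] = s[18] = 22.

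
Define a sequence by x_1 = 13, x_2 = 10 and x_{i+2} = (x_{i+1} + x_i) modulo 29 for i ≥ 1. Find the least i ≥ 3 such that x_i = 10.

Computing terms: x_1 = 13; x_2 = 10; x_3 = 23; x_4 = 4; x_5 = 27; x_6 = 2; x_7 = 0; x_8 = 2; x_9 = 2; x_{10} = 4; x_{11} = 6; x_{12} = 10; x_{13} = 16; x_{14} = 26; x_{15} = 13; x_{16} = 10.
The sequence repeats with period 14.
The value 10 first appears (with i ≥ 3) at x_{12}.

12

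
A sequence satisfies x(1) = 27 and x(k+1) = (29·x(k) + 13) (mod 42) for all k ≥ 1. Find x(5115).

9

x(1) = 27, x(2) = 40, x(3) = 39, x(4) = 10, x(5) = 9, x(6) = 22, x(7) = 21, x(8) = 34, x(9) = 33, x(10) = 4, x(11) = 3, x(12) = 16, x(13) = 15, x(14) = 28, x(15) = 27.
Since x(15) = x(1) = 27, the sequence is periodic with period 14.
So x(5115) = x(1 + ((5115-1) mod 14)) = x(5) = 9.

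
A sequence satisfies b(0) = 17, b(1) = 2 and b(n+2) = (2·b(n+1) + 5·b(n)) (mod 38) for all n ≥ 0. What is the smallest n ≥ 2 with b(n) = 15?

Computing terms: b(0) = 17,  b(1) = 2,  b(2) = 13,  b(3) = 36,  b(4) = 23,  b(5) = 36,  b(6) = 35,  b(7) = 22,  b(8) = 29,  b(9) = 16,  b(10) = 25,  b(11) = 16,  b(12) = 5,  b(13) = 14,  b(14) = 15,  b(15) = 24,  b(16) = 9,  b(17) = 24,  b(18) = 17,  b(19) = 2.
Since (b(18), b(19)) = (b(0), b(1)) = (17, 2) (two consecutive terms determine the rest), the sequence is periodic with period 18.
The value 15 first appears (with n ≥ 2) at b(14).

14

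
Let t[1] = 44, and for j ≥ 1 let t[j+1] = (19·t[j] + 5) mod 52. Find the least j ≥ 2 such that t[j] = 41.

8

t[1] = 44, t[2] = 9, t[3] = 20, t[4] = 21, t[5] = 40, t[6] = 37, t[7] = 32, t[8] = 41, t[9] = 4, t[10] = 29, t[11] = 36, t[12] = 13, t[13] = 44.
The sequence repeats with period 12.
The value 41 first appears (with j ≥ 2) at t[8].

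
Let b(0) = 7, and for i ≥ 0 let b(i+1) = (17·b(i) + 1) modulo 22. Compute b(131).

10

Computing terms: b(0) = 7, b(1) = 10, b(2) = 17, b(3) = 4, b(4) = 3, b(5) = 8, b(6) = 5, b(7) = 20, b(8) = 11, b(9) = 12, b(10) = 7.
The sequence repeats with period 10.
So b(131) = b(0 + ((131-0) mod 10)) = b(1) = 10.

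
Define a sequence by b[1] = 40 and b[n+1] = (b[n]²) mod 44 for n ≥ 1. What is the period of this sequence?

We have b[1] = 40, b[2] = 16, b[3] = 36, b[4] = 20, b[5] = 4, b[6] = 16.
Since b[6] = b[2] = 16, the sequence is eventually periodic: after a pre-period of length 1 it cycles with period 4.

4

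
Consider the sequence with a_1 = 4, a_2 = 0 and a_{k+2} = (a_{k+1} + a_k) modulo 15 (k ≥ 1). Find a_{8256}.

Computing terms: a_1 = 4; a_2 = 0; a_3 = 4; a_4 = 4; a_5 = 8; a_6 = 12; a_7 = 5; a_8 = 2; a_9 = 7; a_{10} = 9; a_{11} = 1; a_{12} = 10; a_{13} = 11; a_{14} = 6; a_{15} = 2; a_{16} = 8; a_{17} = 10; a_{18} = 3; a_{19} = 13; a_{20} = 1; a_{21} = 14; a_{22} = 0; a_{23} = 14; a_{24} = 14; a_{25} = 13; a_{26} = 12; a_{27} = 10; a_{28} = 7; a_{29} = 2; a_{30} = 9; a_{31} = 11; a_{32} = 5; a_{33} = 1; a_{34} = 6; a_{35} = 7; a_{36} = 13; a_{37} = 5; a_{38} = 3; a_{39} = 8; a_{40} = 11; a_{41} = 4; a_{42} = 0.
Since (a_{41}, a_{42}) = (a_1, a_2) = (4, 0) (two consecutive terms determine the rest), the sequence is periodic with period 40.
(8256 - 1) mod 40 = 15, so a_{8256} = a_{16} = 8.

8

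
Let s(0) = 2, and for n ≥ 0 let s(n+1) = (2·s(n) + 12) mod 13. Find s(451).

Listing terms: s(0) = 2,  s(1) = 3,  s(2) = 5,  s(3) = 9,  s(4) = 4,  s(5) = 7,  s(6) = 0,  s(7) = 12,  s(8) = 10,  s(9) = 6,  s(10) = 11,  s(11) = 8,  s(12) = 2.
Since s(12) = s(0) = 2, the sequence is periodic with period 12.
(451 - 0) mod 12 = 7, so s(451) = s(7) = 12.

12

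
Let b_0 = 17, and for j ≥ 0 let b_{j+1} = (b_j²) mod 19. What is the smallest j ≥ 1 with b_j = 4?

Listing terms: b_0 = 17,  b_1 = 4,  b_2 = 16,  b_3 = 9,  b_4 = 5,  b_5 = 6,  b_6 = 17.
Since b_6 = b_0 = 17, the sequence is periodic with period 6.
The value 4 first appears (with j ≥ 1) at b_1.

1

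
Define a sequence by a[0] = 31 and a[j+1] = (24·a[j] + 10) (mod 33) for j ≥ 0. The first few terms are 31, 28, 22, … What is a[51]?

a[0] = 31; a[1] = 28; a[2] = 22; a[3] = 10; a[4] = 19; a[5] = 4; a[6] = 7; a[7] = 13; a[8] = 25; a[9] = 16; a[10] = 31.
The sequence repeats with period 10.
So a[51] = a[0 + ((51-0) mod 10)] = a[1] = 28.

28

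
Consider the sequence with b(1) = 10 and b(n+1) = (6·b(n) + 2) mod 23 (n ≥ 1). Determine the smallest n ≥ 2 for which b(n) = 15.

We have b(1) = 10, b(2) = 16, b(3) = 6, b(4) = 15, b(5) = 0, b(6) = 2, b(7) = 14, b(8) = 17, b(9) = 12, b(10) = 5, b(11) = 9, b(12) = 10.
The sequence repeats with period 11.
The value 15 first appears (with n ≥ 2) at b(4).

4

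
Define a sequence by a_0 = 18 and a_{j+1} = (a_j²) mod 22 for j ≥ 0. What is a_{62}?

Computing terms: a_0 = 18,  a_1 = 16,  a_2 = 14,  a_3 = 20,  a_4 = 4,  a_5 = 16.
Since a_5 = a_1 = 16, the sequence is eventually periodic: after a pre-period of length 1 it cycles with period 4.
For j ≥ 1, a_j depends only on (j - 1) mod 4. (62 - 1) mod 4 = 1, so a_{62} = a_2 = 14.

14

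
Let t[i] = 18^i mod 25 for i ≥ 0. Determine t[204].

Listing terms: t[0] = 1, t[1] = 18, t[2] = 24, t[3] = 7, t[4] = 1.
Since t[4] = t[0] = 1, the sequence is periodic with period 4.
So t[204] = t[0 + ((204-0) mod 4)] = t[0] = 1.

1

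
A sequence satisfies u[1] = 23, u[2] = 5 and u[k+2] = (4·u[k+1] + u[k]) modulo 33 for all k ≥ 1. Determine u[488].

u[1] = 23,  u[2] = 5,  u[3] = 10,  u[4] = 12,  u[5] = 25,  u[6] = 13,  u[7] = 11,  u[8] = 24,  u[9] = 8,  u[10] = 23,  u[11] = 1,  u[12] = 27,  u[13] = 10,  u[14] = 1,  u[15] = 14,  u[16] = 24,  u[17] = 11,  u[18] = 2,  u[19] = 19,  u[20] = 12,  u[21] = 1,  u[22] = 16,  u[23] = 32,  u[24] = 12,  u[25] = 14,  u[26] = 2,  u[27] = 22,  u[28] = 24,  u[29] = 19,  u[30] = 1,  u[31] = 23,  u[32] = 27,  u[33] = 32,  u[34] = 23,  u[35] = 25,  u[36] = 24,  u[37] = 22,  u[38] = 13,  u[39] = 8,  u[40] = 12,  u[41] = 23,  u[42] = 5.
The sequence repeats with period 40.
So u[488] = u[1 + ((488-1) mod 40)] = u[8] = 24.

24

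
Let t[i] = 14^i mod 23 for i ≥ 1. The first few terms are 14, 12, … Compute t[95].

19

Computing terms: t[1] = 14, t[2] = 12, t[3] = 7, t[4] = 6, t[5] = 15, t[6] = 3, t[7] = 19, t[8] = 13, t[9] = 21, t[10] = 18, t[11] = 22, t[12] = 9, t[13] = 11, t[14] = 16, t[15] = 17, t[16] = 8, t[17] = 20, t[18] = 4, t[19] = 10, t[20] = 2, t[21] = 5, t[22] = 1, t[23] = 14.
The sequence repeats with period 22.
So t[95] = t[1 + ((95-1) mod 22)] = t[7] = 19.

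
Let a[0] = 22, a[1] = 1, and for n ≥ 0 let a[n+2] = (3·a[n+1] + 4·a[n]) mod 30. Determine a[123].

7

a[0] = 22, a[1] = 1, a[2] = 1, a[3] = 7, a[4] = 25, a[5] = 13, a[6] = 19, a[7] = 19, a[8] = 13, a[9] = 25, a[10] = 7, a[11] = 1, a[12] = 1.
Since (a[11], a[12]) = (a[1], a[2]) = (1, 1) (two consecutive terms determine the rest), the sequence is eventually periodic: after a pre-period of length 1 it cycles with period 10.
For n ≥ 1, a[n] depends only on (n - 1) mod 10. (123 - 1) mod 10 = 2, so a[123] = a[3] = 7.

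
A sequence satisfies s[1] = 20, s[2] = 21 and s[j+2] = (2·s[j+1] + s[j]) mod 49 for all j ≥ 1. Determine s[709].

Listing terms: s[1] = 20; s[2] = 21; s[3] = 13; s[4] = 47; s[5] = 9; s[6] = 16; s[7] = 41; s[8] = 0; s[9] = 41; s[10] = 33; s[11] = 9; s[12] = 2; s[13] = 13; s[14] = 28; s[15] = 20; s[16] = 19; s[17] = 9; s[18] = 37; s[19] = 34; s[20] = 7; s[21] = 48; s[22] = 5; s[23] = 9; s[24] = 23; s[25] = 6; s[26] = 35; s[27] = 27; s[28] = 40; s[29] = 9; s[30] = 9; s[31] = 27; s[32] = 14; s[33] = 6; s[34] = 26; s[35] = 9; s[36] = 44; s[37] = 48; s[38] = 42; s[39] = 34; s[40] = 12; s[41] = 9; s[42] = 30; s[43] = 20; s[44] = 21.
Since (s[43], s[44]) = (s[1], s[2]) = (20, 21) (two consecutive terms determine the rest), the sequence is periodic with period 42.
So s[709] = s[1 + ((709-1) mod 42)] = s[37] = 48.

48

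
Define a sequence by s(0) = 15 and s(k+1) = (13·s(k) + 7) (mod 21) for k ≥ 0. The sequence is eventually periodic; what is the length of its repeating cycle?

We have s(0) = 15; s(1) = 13; s(2) = 8; s(3) = 6; s(4) = 1; s(5) = 20; s(6) = 15.
Since s(6) = s(0) = 15, the sequence is periodic with period 6.

6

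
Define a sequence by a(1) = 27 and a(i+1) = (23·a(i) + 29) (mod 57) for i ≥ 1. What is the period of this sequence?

Listing terms: a(1) = 27; a(2) = 23; a(3) = 45; a(4) = 38; a(5) = 48; a(6) = 50; a(7) = 39; a(8) = 14; a(9) = 9; a(10) = 8; a(11) = 42; a(12) = 26; a(13) = 0; a(14) = 29; a(15) = 12; a(16) = 20; a(17) = 33; a(18) = 47; a(19) = 27.
The sequence repeats with period 18.

18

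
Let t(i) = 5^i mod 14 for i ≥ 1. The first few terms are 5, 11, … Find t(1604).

11

Listing terms: t(1) = 5; t(2) = 11; t(3) = 13; t(4) = 9; t(5) = 3; t(6) = 1; t(7) = 5.
The sequence repeats with period 6.
So t(1604) = t(1 + ((1604-1) mod 6)) = t(2) = 11.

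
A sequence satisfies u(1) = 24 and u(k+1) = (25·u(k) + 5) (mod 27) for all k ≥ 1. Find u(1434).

10

We have u(1) = 24; u(2) = 11; u(3) = 10; u(4) = 12; u(5) = 8; u(6) = 16; u(7) = 0; u(8) = 5; u(9) = 22; u(10) = 15; u(11) = 2; u(12) = 1; u(13) = 3; u(14) = 26; u(15) = 7; u(16) = 18; u(17) = 23; u(18) = 13; u(19) = 6; u(20) = 20; u(21) = 19; u(22) = 21; u(23) = 17; u(24) = 25; u(25) = 9; u(26) = 14; u(27) = 4; u(28) = 24.
Since u(28) = u(1) = 24, the sequence is periodic with period 27.
(1434 - 1) mod 27 = 2, so u(1434) = u(3) = 10.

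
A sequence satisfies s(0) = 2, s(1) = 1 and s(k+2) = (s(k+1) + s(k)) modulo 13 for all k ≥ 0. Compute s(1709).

1

Computing terms: s(0) = 2,  s(1) = 1,  s(2) = 3,  s(3) = 4,  s(4) = 7,  s(5) = 11,  s(6) = 5,  s(7) = 3,  s(8) = 8,  s(9) = 11,  s(10) = 6,  s(11) = 4,  s(12) = 10,  s(13) = 1,  s(14) = 11,  s(15) = 12,  s(16) = 10,  s(17) = 9,  s(18) = 6,  s(19) = 2,  s(20) = 8,  s(21) = 10,  s(22) = 5,  s(23) = 2,  s(24) = 7,  s(25) = 9,  s(26) = 3,  s(27) = 12,  s(28) = 2,  s(29) = 1.
Since (s(28), s(29)) = (s(0), s(1)) = (2, 1) (two consecutive terms determine the rest), the sequence is periodic with period 28.
(1709 - 0) mod 28 = 1, so s(1709) = s(1) = 1.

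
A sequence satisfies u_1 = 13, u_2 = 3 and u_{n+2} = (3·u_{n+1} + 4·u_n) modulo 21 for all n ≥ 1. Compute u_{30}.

u_1 = 13; u_2 = 3; u_3 = 19; u_4 = 6; u_5 = 10; u_6 = 12; u_7 = 13; u_8 = 3.
The sequence repeats with period 6.
(30 - 1) mod 6 = 5, so u_{30} = u_6 = 12.

12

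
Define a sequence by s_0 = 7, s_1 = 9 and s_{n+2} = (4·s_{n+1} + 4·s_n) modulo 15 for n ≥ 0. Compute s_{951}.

Computing terms: s_0 = 7, s_1 = 9, s_2 = 4, s_3 = 7, s_4 = 14, s_5 = 9, s_6 = 2, s_7 = 14, s_8 = 4, s_9 = 12, s_{10} = 4, s_{11} = 4, s_{12} = 2, s_{13} = 9, s_{14} = 14, s_{15} = 2, s_{16} = 4, s_{17} = 9, s_{18} = 7, s_{19} = 4, s_{20} = 14, s_{21} = 12, s_{22} = 14, s_{23} = 14, s_{24} = 7, s_{25} = 9.
The sequence repeats with period 24.
(951 - 0) mod 24 = 15, so s_{951} = s_{15} = 2.

2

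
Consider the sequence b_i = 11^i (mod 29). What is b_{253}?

We have b_0 = 1,  b_1 = 11,  b_2 = 5,  b_3 = 26,  b_4 = 25,  b_5 = 14,  b_6 = 9,  b_7 = 12,  b_8 = 16,  b_9 = 2,  b_{10} = 22,  b_{11} = 10,  b_{12} = 23,  b_{13} = 21,  b_{14} = 28,  b_{15} = 18,  b_{16} = 24,  b_{17} = 3,  b_{18} = 4,  b_{19} = 15,  b_{20} = 20,  b_{21} = 17,  b_{22} = 13,  b_{23} = 27,  b_{24} = 7,  b_{25} = 19,  b_{26} = 6,  b_{27} = 8,  b_{28} = 1.
Since b_{28} = b_0 = 1, the sequence is periodic with period 28.
(253 - 0) mod 28 = 1, so b_{253} = b_1 = 11.

11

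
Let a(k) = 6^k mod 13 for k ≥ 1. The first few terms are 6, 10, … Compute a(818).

a(1) = 6; a(2) = 10; a(3) = 8; a(4) = 9; a(5) = 2; a(6) = 12; a(7) = 7; a(8) = 3; a(9) = 5; a(10) = 4; a(11) = 11; a(12) = 1; a(13) = 6.
The sequence repeats with period 12.
So a(818) = a(1 + ((818-1) mod 12)) = a(2) = 10.

10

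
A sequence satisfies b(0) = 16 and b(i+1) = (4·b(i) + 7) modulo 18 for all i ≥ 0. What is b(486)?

7

Computing terms: b(0) = 16,  b(1) = 17,  b(2) = 3,  b(3) = 1,  b(4) = 11,  b(5) = 15,  b(6) = 13,  b(7) = 5,  b(8) = 9,  b(9) = 7,  b(10) = 17.
Since b(10) = b(1) = 17, the sequence is eventually periodic: after a pre-period of length 1 it cycles with period 9.
For i ≥ 1, b(i) depends only on (i - 1) mod 9. (486 - 1) mod 9 = 8, so b(486) = b(9) = 7.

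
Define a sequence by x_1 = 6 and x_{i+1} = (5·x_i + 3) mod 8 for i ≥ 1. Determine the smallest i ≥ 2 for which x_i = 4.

7

Computing terms: x_1 = 6; x_2 = 1; x_3 = 0; x_4 = 3; x_5 = 2; x_6 = 5; x_7 = 4; x_8 = 7; x_9 = 6.
The sequence repeats with period 8.
The value 4 first appears (with i ≥ 2) at x_7.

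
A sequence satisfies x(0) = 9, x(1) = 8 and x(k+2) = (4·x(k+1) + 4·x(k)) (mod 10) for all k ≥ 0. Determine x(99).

We have x(0) = 9, x(1) = 8, x(2) = 8, x(3) = 4, x(4) = 8, x(5) = 8.
Since (x(4), x(5)) = (x(1), x(2)) = (8, 8) (two consecutive terms determine the rest), the sequence is eventually periodic: after a pre-period of length 1 it cycles with period 3.
For k ≥ 1, x(k) depends only on (k - 1) mod 3. (99 - 1) mod 3 = 2, so x(99) = x(3) = 4.

4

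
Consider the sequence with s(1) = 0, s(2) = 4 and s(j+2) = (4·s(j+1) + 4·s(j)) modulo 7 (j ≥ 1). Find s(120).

1

Computing terms: s(1) = 0; s(2) = 4; s(3) = 2; s(4) = 3; s(5) = 6; s(6) = 1; s(7) = 0; s(8) = 4.
The sequence repeats with period 6.
So s(120) = s(1 + ((120-1) mod 6)) = s(6) = 1.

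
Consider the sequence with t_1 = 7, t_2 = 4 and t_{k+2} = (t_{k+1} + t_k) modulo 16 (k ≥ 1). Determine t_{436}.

Computing terms: t_1 = 7,  t_2 = 4,  t_3 = 11,  t_4 = 15,  t_5 = 10,  t_6 = 9,  t_7 = 3,  t_8 = 12,  t_9 = 15,  t_{10} = 11,  t_{11} = 10,  t_{12} = 5,  t_{13} = 15,  t_{14} = 4,  t_{15} = 3,  t_{16} = 7,  t_{17} = 10,  t_{18} = 1,  t_{19} = 11,  t_{20} = 12,  t_{21} = 7,  t_{22} = 3,  t_{23} = 10,  t_{24} = 13,  t_{25} = 7,  t_{26} = 4.
Since (t_{25}, t_{26}) = (t_1, t_2) = (7, 4) (two consecutive terms determine the rest), the sequence is periodic with period 24.
(436 - 1) mod 24 = 3, so t_{436} = t_4 = 15.

15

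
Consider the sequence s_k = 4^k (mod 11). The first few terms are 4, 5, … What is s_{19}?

s_1 = 4, s_2 = 5, s_3 = 9, s_4 = 3, s_5 = 1, s_6 = 4.
The sequence repeats with period 5.
(19 - 1) mod 5 = 3, so s_{19} = s_4 = 3.

3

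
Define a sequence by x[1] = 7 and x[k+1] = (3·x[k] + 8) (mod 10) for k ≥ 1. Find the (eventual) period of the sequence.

Listing terms: x[1] = 7,  x[2] = 9,  x[3] = 5,  x[4] = 3,  x[5] = 7.
Since x[5] = x[1] = 7, the sequence is periodic with period 4.

4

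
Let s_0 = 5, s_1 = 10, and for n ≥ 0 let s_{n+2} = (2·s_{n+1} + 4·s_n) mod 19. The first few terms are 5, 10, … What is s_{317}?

Computing terms: s_0 = 5; s_1 = 10; s_2 = 2; s_3 = 6; s_4 = 1; s_5 = 7; s_6 = 18; s_7 = 7; s_8 = 10; s_9 = 10; s_{10} = 3; s_{11} = 8; s_{12} = 9; s_{13} = 12; s_{14} = 3; s_{15} = 16; s_{16} = 6; s_{17} = 0; s_{18} = 5; s_{19} = 10.
The sequence repeats with period 18.
So s_{317} = s_{0 + ((317-0) mod 18)} = s_{11} = 8.

8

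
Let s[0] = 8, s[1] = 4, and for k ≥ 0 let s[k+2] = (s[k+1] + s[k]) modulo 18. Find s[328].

8

Listing terms: s[0] = 8; s[1] = 4; s[2] = 12; s[3] = 16; s[4] = 10; s[5] = 8; s[6] = 0; s[7] = 8; s[8] = 8; s[9] = 16; s[10] = 6; s[11] = 4; s[12] = 10; s[13] = 14; s[14] = 6; s[15] = 2; s[16] = 8; s[17] = 10; s[18] = 0; s[19] = 10; s[20] = 10; s[21] = 2; s[22] = 12; s[23] = 14; s[24] = 8; s[25] = 4.
The sequence repeats with period 24.
(328 - 0) mod 24 = 16, so s[328] = s[16] = 8.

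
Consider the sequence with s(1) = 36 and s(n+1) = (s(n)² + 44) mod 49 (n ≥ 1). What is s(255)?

We have s(1) = 36,  s(2) = 17,  s(3) = 39,  s(4) = 46,  s(5) = 4,  s(6) = 11,  s(7) = 18,  s(8) = 25,  s(9) = 32,  s(10) = 39.
Since s(10) = s(3) = 39, the sequence is eventually periodic: after a pre-period of length 2 it cycles with period 7.
For n ≥ 3, s(n) depends only on (n - 3) mod 7. (255 - 3) mod 7 = 0, so s(255) = s(3) = 39.

39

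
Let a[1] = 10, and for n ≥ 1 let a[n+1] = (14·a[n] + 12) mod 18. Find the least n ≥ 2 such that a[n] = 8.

Computing terms: a[1] = 10, a[2] = 8, a[3] = 16, a[4] = 2, a[5] = 4, a[6] = 14, a[7] = 10.
The sequence repeats with period 6.
The value 8 first appears (with n ≥ 2) at a[2].

2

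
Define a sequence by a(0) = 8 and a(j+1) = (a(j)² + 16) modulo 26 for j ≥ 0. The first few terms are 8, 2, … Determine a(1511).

4

a(0) = 8, a(1) = 2, a(2) = 20, a(3) = 0, a(4) = 16, a(5) = 12, a(6) = 4, a(7) = 6, a(8) = 0.
Since a(8) = a(3) = 0, the sequence is eventually periodic: after a pre-period of length 3 it cycles with period 5.
For j ≥ 3, a(j) depends only on (j - 3) mod 5. (1511 - 3) mod 5 = 3, so a(1511) = a(6) = 4.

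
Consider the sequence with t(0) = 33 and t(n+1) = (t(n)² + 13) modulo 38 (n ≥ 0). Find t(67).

32

Listing terms: t(0) = 33,  t(1) = 0,  t(2) = 13,  t(3) = 30,  t(4) = 1,  t(5) = 14,  t(6) = 19,  t(7) = 32,  t(8) = 11,  t(9) = 20,  t(10) = 33.
The sequence repeats with period 10.
(67 - 0) mod 10 = 7, so t(67) = t(7) = 32.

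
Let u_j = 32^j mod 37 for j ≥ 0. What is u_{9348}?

26

Computing terms: u_0 = 1, u_1 = 32, u_2 = 25, u_3 = 23, u_4 = 33, u_5 = 20, u_6 = 11, u_7 = 19, u_8 = 16, u_9 = 31, u_{10} = 30, u_{11} = 35, u_{12} = 10, u_{13} = 24, u_{14} = 28, u_{15} = 8, u_{16} = 34, u_{17} = 15, u_{18} = 36, u_{19} = 5, u_{20} = 12, u_{21} = 14, u_{22} = 4, u_{23} = 17, u_{24} = 26, u_{25} = 18, u_{26} = 21, u_{27} = 6, u_{28} = 7, u_{29} = 2, u_{30} = 27, u_{31} = 13, u_{32} = 9, u_{33} = 29, u_{34} = 3, u_{35} = 22, u_{36} = 1.
The sequence repeats with period 36.
(9348 - 0) mod 36 = 24, so u_{9348} = u_{24} = 26.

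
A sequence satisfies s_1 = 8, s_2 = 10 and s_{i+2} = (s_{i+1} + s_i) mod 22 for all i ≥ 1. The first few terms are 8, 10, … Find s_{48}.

18

We have s_1 = 8; s_2 = 10; s_3 = 18; s_4 = 6; s_5 = 2; s_6 = 8; s_7 = 10.
Since (s_6, s_7) = (s_1, s_2) = (8, 10) (two consecutive terms determine the rest), the sequence is periodic with period 5.
So s_{48} = s_{1 + ((48-1) mod 5)} = s_3 = 18.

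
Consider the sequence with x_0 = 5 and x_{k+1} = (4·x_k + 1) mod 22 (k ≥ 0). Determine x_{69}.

Listing terms: x_0 = 5; x_1 = 21; x_2 = 19; x_3 = 11; x_4 = 1; x_5 = 5.
Since x_5 = x_0 = 5, the sequence is periodic with period 5.
(69 - 0) mod 5 = 4, so x_{69} = x_4 = 1.

1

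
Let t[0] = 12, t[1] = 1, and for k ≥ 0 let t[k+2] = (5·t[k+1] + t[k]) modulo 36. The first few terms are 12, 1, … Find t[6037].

t[0] = 12,  t[1] = 1,  t[2] = 17,  t[3] = 14,  t[4] = 15,  t[5] = 17,  t[6] = 28,  t[7] = 13,  t[8] = 21,  t[9] = 10,  t[10] = 35,  t[11] = 5,  t[12] = 24,  t[13] = 17,  t[14] = 1,  t[15] = 22,  t[16] = 3,  t[17] = 1,  t[18] = 8,  t[19] = 5,  t[20] = 33,  t[21] = 26,  t[22] = 19,  t[23] = 13,  t[24] = 12,  t[25] = 1.
The sequence repeats with period 24.
So t[6037] = t[0 + ((6037-0) mod 24)] = t[13] = 17.

17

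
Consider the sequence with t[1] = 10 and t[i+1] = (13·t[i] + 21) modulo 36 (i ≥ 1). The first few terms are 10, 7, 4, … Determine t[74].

t[1] = 10, t[2] = 7, t[3] = 4, t[4] = 1, t[5] = 34, t[6] = 31, t[7] = 28, t[8] = 25, t[9] = 22, t[10] = 19, t[11] = 16, t[12] = 13, t[13] = 10.
Since t[13] = t[1] = 10, the sequence is periodic with period 12.
(74 - 1) mod 12 = 1, so t[74] = t[2] = 7.

7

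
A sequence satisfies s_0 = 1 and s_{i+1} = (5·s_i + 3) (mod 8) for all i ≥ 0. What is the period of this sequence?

s_0 = 1; s_1 = 0; s_2 = 3; s_3 = 2; s_4 = 5; s_5 = 4; s_6 = 7; s_7 = 6; s_8 = 1.
Since s_8 = s_0 = 1, the sequence is periodic with period 8.

8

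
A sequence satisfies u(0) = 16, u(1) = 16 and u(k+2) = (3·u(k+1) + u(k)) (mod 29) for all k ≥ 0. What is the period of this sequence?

28

Listing terms: u(0) = 16, u(1) = 16, u(2) = 6, u(3) = 5, u(4) = 21, u(5) = 10, u(6) = 22, u(7) = 18, u(8) = 18, u(9) = 14, u(10) = 2, u(11) = 20, u(12) = 4, u(13) = 3, u(14) = 13, u(15) = 13, u(16) = 23, u(17) = 24, u(18) = 8, u(19) = 19, u(20) = 7, u(21) = 11, u(22) = 11, u(23) = 15, u(24) = 27, u(25) = 9, u(26) = 25, u(27) = 26, u(28) = 16, u(29) = 16.
The sequence repeats with period 28.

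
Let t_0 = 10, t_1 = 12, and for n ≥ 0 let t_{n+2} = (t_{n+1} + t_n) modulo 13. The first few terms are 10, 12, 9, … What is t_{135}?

Listing terms: t_0 = 10; t_1 = 12; t_2 = 9; t_3 = 8; t_4 = 4; t_5 = 12; t_6 = 3; t_7 = 2; t_8 = 5; t_9 = 7; t_{10} = 12; t_{11} = 6; t_{12} = 5; t_{13} = 11; t_{14} = 3; t_{15} = 1; t_{16} = 4; t_{17} = 5; t_{18} = 9; t_{19} = 1; t_{20} = 10; t_{21} = 11; t_{22} = 8; t_{23} = 6; t_{24} = 1; t_{25} = 7; t_{26} = 8; t_{27} = 2; t_{28} = 10; t_{29} = 12.
Since (t_{28}, t_{29}) = (t_0, t_1) = (10, 12) (two consecutive terms determine the rest), the sequence is periodic with period 28.
So t_{135} = t_{0 + ((135-0) mod 28)} = t_{23} = 6.

6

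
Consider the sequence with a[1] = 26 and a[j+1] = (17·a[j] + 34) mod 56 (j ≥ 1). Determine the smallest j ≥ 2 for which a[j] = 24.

a[1] = 26; a[2] = 28; a[3] = 6; a[4] = 24; a[5] = 50; a[6] = 44; a[7] = 54; a[8] = 0; a[9] = 34; a[10] = 52; a[11] = 22; a[12] = 16; a[13] = 26.
Since a[13] = a[1] = 26, the sequence is periodic with period 12.
The value 24 first appears (with j ≥ 2) at a[4].

4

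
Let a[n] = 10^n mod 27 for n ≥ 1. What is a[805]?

10

We have a[1] = 10, a[2] = 19, a[3] = 1, a[4] = 10.
The sequence repeats with period 3.
(805 - 1) mod 3 = 0, so a[805] = a[1] = 10.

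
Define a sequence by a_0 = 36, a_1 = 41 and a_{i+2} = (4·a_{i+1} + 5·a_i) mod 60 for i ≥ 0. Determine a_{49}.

Computing terms: a_0 = 36; a_1 = 41; a_2 = 44; a_3 = 21; a_4 = 4; a_5 = 1; a_6 = 24; a_7 = 41; a_8 = 44.
Since (a_7, a_8) = (a_1, a_2) = (41, 44) (two consecutive terms determine the rest), the sequence is eventually periodic: after a pre-period of length 1 it cycles with period 6.
For i ≥ 1, a_i depends only on (i - 1) mod 6. (49 - 1) mod 6 = 0, so a_{49} = a_1 = 41.

41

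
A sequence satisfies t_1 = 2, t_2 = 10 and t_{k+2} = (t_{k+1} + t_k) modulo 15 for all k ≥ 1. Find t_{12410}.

t_1 = 2; t_2 = 10; t_3 = 12; t_4 = 7; t_5 = 4; t_6 = 11; t_7 = 0; t_8 = 11; t_9 = 11; t_{10} = 7; t_{11} = 3; t_{12} = 10; t_{13} = 13; t_{14} = 8; t_{15} = 6; t_{16} = 14; t_{17} = 5; t_{18} = 4; t_{19} = 9; t_{20} = 13; t_{21} = 7; t_{22} = 5; t_{23} = 12; t_{24} = 2; t_{25} = 14; t_{26} = 1; t_{27} = 0; t_{28} = 1; t_{29} = 1; t_{30} = 2; t_{31} = 3; t_{32} = 5; t_{33} = 8; t_{34} = 13; t_{35} = 6; t_{36} = 4; t_{37} = 10; t_{38} = 14; t_{39} = 9; t_{40} = 8; t_{41} = 2; t_{42} = 10.
Since (t_{41}, t_{42}) = (t_1, t_2) = (2, 10) (two consecutive terms determine the rest), the sequence is periodic with period 40.
(12410 - 1) mod 40 = 9, so t_{12410} = t_{10} = 7.

7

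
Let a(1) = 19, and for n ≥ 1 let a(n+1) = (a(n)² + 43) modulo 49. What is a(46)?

Listing terms: a(1) = 19; a(2) = 12; a(3) = 40; a(4) = 26; a(5) = 33; a(6) = 5; a(7) = 19.
The sequence repeats with period 6.
(46 - 1) mod 6 = 3, so a(46) = a(4) = 26.

26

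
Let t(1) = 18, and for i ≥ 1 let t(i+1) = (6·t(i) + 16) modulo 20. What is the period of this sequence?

Computing terms: t(1) = 18, t(2) = 4, t(3) = 0, t(4) = 16, t(5) = 12, t(6) = 8, t(7) = 4.
Since t(7) = t(2) = 4, the sequence is eventually periodic: after a pre-period of length 1 it cycles with period 5.

5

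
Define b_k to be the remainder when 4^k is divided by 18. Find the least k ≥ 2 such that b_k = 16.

2

We have b_1 = 4, b_2 = 16, b_3 = 10, b_4 = 4.
Since b_4 = b_1 = 4, the sequence is periodic with period 3.
The value 16 first appears (with k ≥ 2) at b_2.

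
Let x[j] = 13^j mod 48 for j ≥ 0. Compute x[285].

x[0] = 1, x[1] = 13, x[2] = 25, x[3] = 37, x[4] = 1.
The sequence repeats with period 4.
So x[285] = x[0 + ((285-0) mod 4)] = x[1] = 13.

13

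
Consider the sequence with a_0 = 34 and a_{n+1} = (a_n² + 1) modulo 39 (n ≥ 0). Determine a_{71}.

Computing terms: a_0 = 34, a_1 = 26, a_2 = 14, a_3 = 2, a_4 = 5, a_5 = 26.
Since a_5 = a_1 = 26, the sequence is eventually periodic: after a pre-period of length 1 it cycles with period 4.
For n ≥ 1, a_n depends only on (n - 1) mod 4. (71 - 1) mod 4 = 2, so a_{71} = a_3 = 2.

2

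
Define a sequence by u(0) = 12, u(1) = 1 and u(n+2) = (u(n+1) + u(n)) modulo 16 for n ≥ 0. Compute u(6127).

We have u(0) = 12, u(1) = 1, u(2) = 13, u(3) = 14, u(4) = 11, u(5) = 9, u(6) = 4, u(7) = 13, u(8) = 1, u(9) = 14, u(10) = 15, u(11) = 13, u(12) = 12, u(13) = 9, u(14) = 5, u(15) = 14, u(16) = 3, u(17) = 1, u(18) = 4, u(19) = 5, u(20) = 9, u(21) = 14, u(22) = 7, u(23) = 5, u(24) = 12, u(25) = 1.
Since (u(24), u(25)) = (u(0), u(1)) = (12, 1) (two consecutive terms determine the rest), the sequence is periodic with period 24.
(6127 - 0) mod 24 = 7, so u(6127) = u(7) = 13.

13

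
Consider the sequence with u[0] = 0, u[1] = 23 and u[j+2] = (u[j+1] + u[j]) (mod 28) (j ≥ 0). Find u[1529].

19

We have u[0] = 0; u[1] = 23; u[2] = 23; u[3] = 18; u[4] = 13; u[5] = 3; u[6] = 16; u[7] = 19; u[8] = 7; u[9] = 26; u[10] = 5; u[11] = 3; u[12] = 8; u[13] = 11; u[14] = 19; u[15] = 2; u[16] = 21; u[17] = 23; u[18] = 16; u[19] = 11; u[20] = 27; u[21] = 10; u[22] = 9; u[23] = 19; u[24] = 0; u[25] = 19; u[26] = 19; u[27] = 10; u[28] = 1; u[29] = 11; u[30] = 12; u[31] = 23; u[32] = 7; u[33] = 2; u[34] = 9; u[35] = 11; u[36] = 20; u[37] = 3; u[38] = 23; u[39] = 26; u[40] = 21; u[41] = 19; u[42] = 12; u[43] = 3; u[44] = 15; u[45] = 18; u[46] = 5; u[47] = 23; u[48] = 0; u[49] = 23.
The sequence repeats with period 48.
(1529 - 0) mod 48 = 41, so u[1529] = u[41] = 19.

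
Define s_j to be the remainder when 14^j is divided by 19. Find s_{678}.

11

s_0 = 1; s_1 = 14; s_2 = 6; s_3 = 8; s_4 = 17; s_5 = 10; s_6 = 7; s_7 = 3; s_8 = 4; s_9 = 18; s_{10} = 5; s_{11} = 13; s_{12} = 11; s_{13} = 2; s_{14} = 9; s_{15} = 12; s_{16} = 16; s_{17} = 15; s_{18} = 1.
Since s_{18} = s_0 = 1, the sequence is periodic with period 18.
(678 - 0) mod 18 = 12, so s_{678} = s_{12} = 11.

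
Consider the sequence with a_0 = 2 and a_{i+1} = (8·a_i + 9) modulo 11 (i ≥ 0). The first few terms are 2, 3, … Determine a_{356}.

7

We have a_0 = 2, a_1 = 3, a_2 = 0, a_3 = 9, a_4 = 4, a_5 = 8, a_6 = 7, a_7 = 10, a_8 = 1, a_9 = 6, a_{10} = 2.
The sequence repeats with period 10.
(356 - 0) mod 10 = 6, so a_{356} = a_6 = 7.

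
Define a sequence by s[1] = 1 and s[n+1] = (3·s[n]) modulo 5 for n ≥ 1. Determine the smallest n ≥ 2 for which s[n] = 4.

3

We have s[1] = 1, s[2] = 3, s[3] = 4, s[4] = 2, s[5] = 1.
The sequence repeats with period 4.
The value 4 first appears (with n ≥ 2) at s[3].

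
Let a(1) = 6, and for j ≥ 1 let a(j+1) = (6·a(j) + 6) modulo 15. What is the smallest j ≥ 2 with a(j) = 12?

2

a(1) = 6, a(2) = 12, a(3) = 3, a(4) = 9, a(5) = 0, a(6) = 6.
Since a(6) = a(1) = 6, the sequence is periodic with period 5.
The value 12 first appears (with j ≥ 2) at a(2).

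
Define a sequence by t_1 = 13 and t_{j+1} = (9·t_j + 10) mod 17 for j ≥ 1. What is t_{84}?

0

We have t_1 = 13; t_2 = 8; t_3 = 14; t_4 = 0; t_5 = 10; t_6 = 15; t_7 = 9; t_8 = 6; t_9 = 13.
Since t_9 = t_1 = 13, the sequence is periodic with period 8.
(84 - 1) mod 8 = 3, so t_{84} = t_4 = 0.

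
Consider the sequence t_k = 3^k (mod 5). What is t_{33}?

3

We have t_0 = 1, t_1 = 3, t_2 = 4, t_3 = 2, t_4 = 1.
Since t_4 = t_0 = 1, the sequence is periodic with period 4.
(33 - 0) mod 4 = 1, so t_{33} = t_1 = 3.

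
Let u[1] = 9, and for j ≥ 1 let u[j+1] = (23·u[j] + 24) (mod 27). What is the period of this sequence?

6

u[1] = 9, u[2] = 15, u[3] = 18, u[4] = 6, u[5] = 0, u[6] = 24, u[7] = 9.
Since u[7] = u[1] = 9, the sequence is periodic with period 6.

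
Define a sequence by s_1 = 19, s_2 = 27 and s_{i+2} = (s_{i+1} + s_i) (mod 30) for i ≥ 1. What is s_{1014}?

s_1 = 19,  s_2 = 27,  s_3 = 16,  s_4 = 13,  s_5 = 29,  s_6 = 12,  s_7 = 11,  s_8 = 23,  s_9 = 4,  s_{10} = 27,  s_{11} = 1,  s_{12} = 28,  s_{13} = 29,  s_{14} = 27,  s_{15} = 26,  s_{16} = 23,  s_{17} = 19,  s_{18} = 12,  s_{19} = 1,  s_{20} = 13,  s_{21} = 14,  s_{22} = 27,  s_{23} = 11,  s_{24} = 8,  s_{25} = 19,  s_{26} = 27.
The sequence repeats with period 24.
(1014 - 1) mod 24 = 5, so s_{1014} = s_6 = 12.

12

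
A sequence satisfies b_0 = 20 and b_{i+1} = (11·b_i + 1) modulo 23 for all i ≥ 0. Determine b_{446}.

b_0 = 20; b_1 = 14; b_2 = 17; b_3 = 4; b_4 = 22; b_5 = 13; b_6 = 6; b_7 = 21; b_8 = 2; b_9 = 0; b_{10} = 1; b_{11} = 12; b_{12} = 18; b_{13} = 15; b_{14} = 5; b_{15} = 10; b_{16} = 19; b_{17} = 3; b_{18} = 11; b_{19} = 7; b_{20} = 9; b_{21} = 8; b_{22} = 20.
Since b_{22} = b_0 = 20, the sequence is periodic with period 22.
(446 - 0) mod 22 = 6, so b_{446} = b_6 = 6.

6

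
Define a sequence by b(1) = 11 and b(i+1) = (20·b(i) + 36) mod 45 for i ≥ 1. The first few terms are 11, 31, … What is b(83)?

Computing terms: b(1) = 11,  b(2) = 31,  b(3) = 26,  b(4) = 16,  b(5) = 41,  b(6) = 1,  b(7) = 11.
Since b(7) = b(1) = 11, the sequence is periodic with period 6.
So b(83) = b(1 + ((83-1) mod 6)) = b(5) = 41.

41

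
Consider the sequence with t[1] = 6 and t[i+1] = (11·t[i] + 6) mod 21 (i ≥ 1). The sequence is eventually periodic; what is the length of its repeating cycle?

Listing terms: t[1] = 6, t[2] = 9, t[3] = 0, t[4] = 6.
The sequence repeats with period 3.

3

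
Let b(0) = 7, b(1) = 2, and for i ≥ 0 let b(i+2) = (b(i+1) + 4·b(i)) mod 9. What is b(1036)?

Listing terms: b(0) = 7; b(1) = 2; b(2) = 3; b(3) = 2; b(4) = 5; b(5) = 4; b(6) = 6; b(7) = 4; b(8) = 1; b(9) = 8; b(10) = 3; b(11) = 8; b(12) = 2; b(13) = 7; b(14) = 6; b(15) = 7; b(16) = 4; b(17) = 5; b(18) = 3; b(19) = 5; b(20) = 8; b(21) = 1; b(22) = 6; b(23) = 1; b(24) = 7; b(25) = 2.
Since (b(24), b(25)) = (b(0), b(1)) = (7, 2) (two consecutive terms determine the rest), the sequence is periodic with period 24.
(1036 - 0) mod 24 = 4, so b(1036) = b(4) = 5.

5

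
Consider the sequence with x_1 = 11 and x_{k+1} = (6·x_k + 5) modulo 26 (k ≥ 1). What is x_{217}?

We have x_1 = 11, x_2 = 19, x_3 = 15, x_4 = 17, x_5 = 3, x_6 = 23, x_7 = 13, x_8 = 5, x_9 = 9, x_{10} = 7, x_{11} = 21, x_{12} = 1, x_{13} = 11.
The sequence repeats with period 12.
So x_{217} = x_{1 + ((217-1) mod 12)} = x_1 = 11.

11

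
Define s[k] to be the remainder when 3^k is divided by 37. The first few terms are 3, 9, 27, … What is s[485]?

25

We have s[1] = 3; s[2] = 9; s[3] = 27; s[4] = 7; s[5] = 21; s[6] = 26; s[7] = 4; s[8] = 12; s[9] = 36; s[10] = 34; s[11] = 28; s[12] = 10; s[13] = 30; s[14] = 16; s[15] = 11; s[16] = 33; s[17] = 25; s[18] = 1; s[19] = 3.
The sequence repeats with period 18.
So s[485] = s[1 + ((485-1) mod 18)] = s[17] = 25.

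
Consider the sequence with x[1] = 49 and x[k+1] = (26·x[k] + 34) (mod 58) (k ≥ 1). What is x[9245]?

Computing terms: x[1] = 49; x[2] = 32; x[3] = 54; x[4] = 46; x[5] = 12; x[6] = 56; x[7] = 40; x[8] = 30; x[9] = 2; x[10] = 28; x[11] = 8; x[12] = 10; x[13] = 4; x[14] = 22; x[15] = 26; x[16] = 14; x[17] = 50; x[18] = 0; x[19] = 34; x[20] = 48; x[21] = 6; x[22] = 16; x[23] = 44; x[24] = 18; x[25] = 38; x[26] = 36; x[27] = 42; x[28] = 24; x[29] = 20; x[30] = 32.
Since x[30] = x[2] = 32, the sequence is eventually periodic: after a pre-period of length 1 it cycles with period 28.
For k ≥ 2, x[k] depends only on (k - 2) mod 28. (9245 - 2) mod 28 = 3, so x[9245] = x[5] = 12.

12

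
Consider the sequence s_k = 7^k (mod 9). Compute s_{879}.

Computing terms: s_1 = 7, s_2 = 4, s_3 = 1, s_4 = 7.
Since s_4 = s_1 = 7, the sequence is periodic with period 3.
(879 - 1) mod 3 = 2, so s_{879} = s_3 = 1.

1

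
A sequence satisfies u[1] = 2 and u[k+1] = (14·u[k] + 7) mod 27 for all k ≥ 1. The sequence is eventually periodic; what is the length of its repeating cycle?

u[1] = 2, u[2] = 8, u[3] = 11, u[4] = 26, u[5] = 20, u[6] = 17, u[7] = 2.
Since u[7] = u[1] = 2, the sequence is periodic with period 6.

6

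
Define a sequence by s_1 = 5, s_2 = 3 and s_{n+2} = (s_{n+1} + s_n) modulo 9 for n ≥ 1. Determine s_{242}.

3

s_1 = 5,  s_2 = 3,  s_3 = 8,  s_4 = 2,  s_5 = 1,  s_6 = 3,  s_7 = 4,  s_8 = 7,  s_9 = 2,  s_{10} = 0,  s_{11} = 2,  s_{12} = 2,  s_{13} = 4,  s_{14} = 6,  s_{15} = 1,  s_{16} = 7,  s_{17} = 8,  s_{18} = 6,  s_{19} = 5,  s_{20} = 2,  s_{21} = 7,  s_{22} = 0,  s_{23} = 7,  s_{24} = 7,  s_{25} = 5,  s_{26} = 3.
The sequence repeats with period 24.
So s_{242} = s_{1 + ((242-1) mod 24)} = s_2 = 3.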